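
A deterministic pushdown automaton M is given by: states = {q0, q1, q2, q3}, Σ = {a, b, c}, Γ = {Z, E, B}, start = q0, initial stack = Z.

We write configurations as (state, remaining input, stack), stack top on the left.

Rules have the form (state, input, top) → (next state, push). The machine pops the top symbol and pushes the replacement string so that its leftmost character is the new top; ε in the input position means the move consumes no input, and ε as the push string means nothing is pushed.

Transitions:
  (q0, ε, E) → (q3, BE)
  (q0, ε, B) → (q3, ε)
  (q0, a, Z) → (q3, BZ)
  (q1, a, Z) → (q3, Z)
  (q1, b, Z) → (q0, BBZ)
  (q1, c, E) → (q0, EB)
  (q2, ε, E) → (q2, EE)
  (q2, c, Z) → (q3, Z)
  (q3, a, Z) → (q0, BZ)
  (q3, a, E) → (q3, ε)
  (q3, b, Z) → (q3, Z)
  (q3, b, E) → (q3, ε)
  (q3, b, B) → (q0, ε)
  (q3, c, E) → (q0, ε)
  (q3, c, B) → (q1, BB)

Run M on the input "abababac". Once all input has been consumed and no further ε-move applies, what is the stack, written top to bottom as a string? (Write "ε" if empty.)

(q0, abababac, Z)
  read a, top Z: go to q3, push BZ → (q3, bababac, BZ)
  read b, top B: go to q0, push ε → (q0, ababac, Z)
  read a, top Z: go to q3, push BZ → (q3, babac, BZ)
  read b, top B: go to q0, push ε → (q0, abac, Z)
  read a, top Z: go to q3, push BZ → (q3, bac, BZ)
  read b, top B: go to q0, push ε → (q0, ac, Z)
  read a, top Z: go to q3, push BZ → (q3, c, BZ)
  read c, top B: go to q1, push BB → (q1, ε, BBZ)
All input consumed in state q1 with stack BBZ.

BBZ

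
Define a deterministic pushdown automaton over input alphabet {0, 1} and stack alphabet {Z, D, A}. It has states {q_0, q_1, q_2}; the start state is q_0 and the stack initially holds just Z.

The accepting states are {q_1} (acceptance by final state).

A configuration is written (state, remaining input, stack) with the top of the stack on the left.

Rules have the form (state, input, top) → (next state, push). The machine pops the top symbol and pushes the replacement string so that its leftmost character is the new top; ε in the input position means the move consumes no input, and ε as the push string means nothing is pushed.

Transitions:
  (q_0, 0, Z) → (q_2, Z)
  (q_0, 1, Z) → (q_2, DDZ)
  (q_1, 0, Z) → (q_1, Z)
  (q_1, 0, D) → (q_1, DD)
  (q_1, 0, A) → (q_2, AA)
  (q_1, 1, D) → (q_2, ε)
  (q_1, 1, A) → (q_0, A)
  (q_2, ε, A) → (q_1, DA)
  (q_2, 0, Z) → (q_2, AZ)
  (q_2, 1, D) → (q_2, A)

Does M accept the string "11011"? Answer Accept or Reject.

Accept

(q_0, 11011, Z)
  read 1, top Z: go to q_2, push DDZ → (q_2, 1011, DDZ)
  read 1, top D: go to q_2, push A → (q_2, 011, ADZ)
  ε-move, top A: go to q_1, push DA → (q_1, 011, DADZ)
  read 0, top D: go to q_1, push DD → (q_1, 11, DDADZ)
  read 1, top D: go to q_2, push ε → (q_2, 1, DADZ)
  read 1, top D: go to q_2, push A → (q_2, ε, AADZ)
  ε-move, top A: go to q_1, push DA → (q_1, ε, DAADZ)
All input consumed; state q_1 ∈ F.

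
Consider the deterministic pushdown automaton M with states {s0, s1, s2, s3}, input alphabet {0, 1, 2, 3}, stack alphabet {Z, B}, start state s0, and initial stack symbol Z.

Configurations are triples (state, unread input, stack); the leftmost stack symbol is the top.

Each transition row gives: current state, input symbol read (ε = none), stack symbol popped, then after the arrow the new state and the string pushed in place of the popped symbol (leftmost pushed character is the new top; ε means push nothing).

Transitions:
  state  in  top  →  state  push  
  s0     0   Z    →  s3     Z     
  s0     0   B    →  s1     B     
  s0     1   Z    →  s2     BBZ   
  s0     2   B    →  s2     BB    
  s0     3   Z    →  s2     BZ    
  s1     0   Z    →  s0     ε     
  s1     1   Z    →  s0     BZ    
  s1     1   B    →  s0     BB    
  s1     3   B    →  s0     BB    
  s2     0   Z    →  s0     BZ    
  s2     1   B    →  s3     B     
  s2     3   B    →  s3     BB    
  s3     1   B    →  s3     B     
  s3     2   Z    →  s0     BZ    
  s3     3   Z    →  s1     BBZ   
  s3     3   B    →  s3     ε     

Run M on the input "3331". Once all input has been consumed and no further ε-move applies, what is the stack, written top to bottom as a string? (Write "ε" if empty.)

(s0, 3331, Z)
  read 3, top Z: go to s2, push BZ → (s2, 331, BZ)
  read 3, top B: go to s3, push BB → (s3, 31, BBZ)
  read 3, top B: go to s3, push ε → (s3, 1, BZ)
  read 1, top B: go to s3, push B → (s3, ε, BZ)
All input consumed in state s3 with stack BZ.

BZ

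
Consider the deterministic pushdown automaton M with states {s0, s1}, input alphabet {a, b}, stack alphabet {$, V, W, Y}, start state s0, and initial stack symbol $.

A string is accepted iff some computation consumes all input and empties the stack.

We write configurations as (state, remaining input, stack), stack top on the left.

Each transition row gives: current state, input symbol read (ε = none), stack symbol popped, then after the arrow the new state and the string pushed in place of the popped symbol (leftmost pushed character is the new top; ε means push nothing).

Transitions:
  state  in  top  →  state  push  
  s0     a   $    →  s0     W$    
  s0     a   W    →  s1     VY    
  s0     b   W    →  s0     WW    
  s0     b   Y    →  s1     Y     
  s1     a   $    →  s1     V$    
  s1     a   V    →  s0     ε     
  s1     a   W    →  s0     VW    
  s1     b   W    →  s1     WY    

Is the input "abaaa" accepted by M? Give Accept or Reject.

(s0, abaaa, $) ⊢ (s0, baaa, W$) ⊢ (s0, aaa, WW$) ⊢ (s1, aa, VYW$) ⊢ (s0, a, YW$)
No transition applies at (s0, a, YW$); input not fully consumed.

Reject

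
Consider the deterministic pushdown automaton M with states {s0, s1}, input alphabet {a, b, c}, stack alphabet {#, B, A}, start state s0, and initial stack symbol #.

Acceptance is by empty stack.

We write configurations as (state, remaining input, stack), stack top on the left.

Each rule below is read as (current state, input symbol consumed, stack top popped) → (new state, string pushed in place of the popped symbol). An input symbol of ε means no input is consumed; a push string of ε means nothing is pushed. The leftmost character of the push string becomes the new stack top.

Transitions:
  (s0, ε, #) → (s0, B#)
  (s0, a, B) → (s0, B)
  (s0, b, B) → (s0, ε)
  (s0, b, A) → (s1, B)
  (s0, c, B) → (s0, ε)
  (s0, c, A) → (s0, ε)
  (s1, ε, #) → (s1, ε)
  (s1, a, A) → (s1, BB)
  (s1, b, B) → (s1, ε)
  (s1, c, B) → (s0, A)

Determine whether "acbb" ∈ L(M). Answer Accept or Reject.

Reject

(s0, acbb, #) ⊢ (s0, acbb, B#) ⊢ (s0, cbb, B#) ⊢ (s0, bb, #) ⊢ (s0, bb, B#) ⊢ (s0, b, #) ⊢ (s0, b, B#) ⊢ (s0, ε, #) ⊢ (s0, ε, B#)
All input consumed; stack is B#, not empty, and no further ε-move applies.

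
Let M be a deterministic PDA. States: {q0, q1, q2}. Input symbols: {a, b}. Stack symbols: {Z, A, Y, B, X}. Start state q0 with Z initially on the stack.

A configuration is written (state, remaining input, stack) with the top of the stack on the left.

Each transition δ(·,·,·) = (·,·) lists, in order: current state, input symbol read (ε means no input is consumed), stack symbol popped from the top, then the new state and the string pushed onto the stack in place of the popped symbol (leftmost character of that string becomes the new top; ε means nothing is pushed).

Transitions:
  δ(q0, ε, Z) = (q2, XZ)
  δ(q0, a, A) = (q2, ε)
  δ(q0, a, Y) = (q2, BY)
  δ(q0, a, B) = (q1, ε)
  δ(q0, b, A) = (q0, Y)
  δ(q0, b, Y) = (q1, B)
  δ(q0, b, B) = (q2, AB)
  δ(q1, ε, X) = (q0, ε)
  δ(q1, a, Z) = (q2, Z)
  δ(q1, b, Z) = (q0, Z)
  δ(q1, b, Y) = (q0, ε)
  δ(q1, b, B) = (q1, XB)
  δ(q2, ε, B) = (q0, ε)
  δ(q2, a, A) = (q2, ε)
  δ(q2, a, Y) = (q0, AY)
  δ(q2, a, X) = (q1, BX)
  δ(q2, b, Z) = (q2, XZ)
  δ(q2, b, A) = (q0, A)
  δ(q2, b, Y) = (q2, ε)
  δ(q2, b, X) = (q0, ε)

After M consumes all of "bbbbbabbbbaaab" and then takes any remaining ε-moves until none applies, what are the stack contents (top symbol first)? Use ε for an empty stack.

BBXZ

(q0, bbbbbabbbbaaab, Z)
  ε-move, top Z: go to q2, push XZ → (q2, bbbbbabbbbaaab, XZ)
  read b, top X: go to q0, push ε → (q0, bbbbabbbbaaab, Z)
  ε-move, top Z: go to q2, push XZ → (q2, bbbbabbbbaaab, XZ)
  read b, top X: go to q0, push ε → (q0, bbbabbbbaaab, Z)
  ε-move, top Z: go to q2, push XZ → (q2, bbbabbbbaaab, XZ)
  read b, top X: go to q0, push ε → (q0, bbabbbbaaab, Z)
  ε-move, top Z: go to q2, push XZ → (q2, bbabbbbaaab, XZ)
  read b, top X: go to q0, push ε → (q0, babbbbaaab, Z)
  ε-move, top Z: go to q2, push XZ → (q2, babbbbaaab, XZ)
  read b, top X: go to q0, push ε → (q0, abbbbaaab, Z)
  ε-move, top Z: go to q2, push XZ → (q2, abbbbaaab, XZ)
  read a, top X: go to q1, push BX → (q1, bbbbaaab, BXZ)
  read b, top B: go to q1, push XB → (q1, bbbaaab, XBXZ)
  ε-move, top X: go to q0, push ε → (q0, bbbaaab, BXZ)
  read b, top B: go to q2, push AB → (q2, bbaaab, ABXZ)
  read b, top A: go to q0, push A → (q0, baaab, ABXZ)
  read b, top A: go to q0, push Y → (q0, aaab, YBXZ)
  read a, top Y: go to q2, push BY → (q2, aab, BYBXZ)
  ε-move, top B: go to q0, push ε → (q0, aab, YBXZ)
  read a, top Y: go to q2, push BY → (q2, ab, BYBXZ)
  ε-move, top B: go to q0, push ε → (q0, ab, YBXZ)
  read a, top Y: go to q2, push BY → (q2, b, BYBXZ)
  ε-move, top B: go to q0, push ε → (q0, b, YBXZ)
  read b, top Y: go to q1, push B → (q1, ε, BBXZ)
All input consumed in state q1 with stack BBXZ.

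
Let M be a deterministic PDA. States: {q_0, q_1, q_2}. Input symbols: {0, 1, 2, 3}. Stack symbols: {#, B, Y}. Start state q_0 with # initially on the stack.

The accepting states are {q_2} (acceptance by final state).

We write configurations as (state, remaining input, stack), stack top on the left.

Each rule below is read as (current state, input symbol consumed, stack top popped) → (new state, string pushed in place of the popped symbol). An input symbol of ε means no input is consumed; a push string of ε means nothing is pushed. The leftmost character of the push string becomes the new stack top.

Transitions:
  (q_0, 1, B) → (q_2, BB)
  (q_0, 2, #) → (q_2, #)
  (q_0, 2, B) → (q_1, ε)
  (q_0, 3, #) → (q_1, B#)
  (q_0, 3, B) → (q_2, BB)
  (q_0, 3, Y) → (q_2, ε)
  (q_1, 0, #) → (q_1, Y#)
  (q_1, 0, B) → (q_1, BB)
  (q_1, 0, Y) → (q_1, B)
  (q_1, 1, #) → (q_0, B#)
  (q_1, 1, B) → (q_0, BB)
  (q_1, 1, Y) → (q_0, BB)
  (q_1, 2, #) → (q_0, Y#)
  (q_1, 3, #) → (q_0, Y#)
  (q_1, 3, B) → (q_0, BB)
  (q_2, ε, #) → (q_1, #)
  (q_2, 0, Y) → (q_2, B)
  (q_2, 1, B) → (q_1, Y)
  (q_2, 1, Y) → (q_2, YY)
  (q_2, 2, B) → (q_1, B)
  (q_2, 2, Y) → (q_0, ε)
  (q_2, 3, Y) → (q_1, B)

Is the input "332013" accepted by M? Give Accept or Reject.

(q_0, 332013, #)
  read 3, top #: go to q_1, push B# → (q_1, 32013, B#)
  read 3, top B: go to q_0, push BB → (q_0, 2013, BB#)
  read 2, top B: go to q_1, push ε → (q_1, 013, B#)
  read 0, top B: go to q_1, push BB → (q_1, 13, BB#)
  read 1, top B: go to q_0, push BB → (q_0, 3, BBB#)
  read 3, top B: go to q_2, push BB → (q_2, ε, BBBB#)
All input consumed; state q_2 ∈ F.

Accept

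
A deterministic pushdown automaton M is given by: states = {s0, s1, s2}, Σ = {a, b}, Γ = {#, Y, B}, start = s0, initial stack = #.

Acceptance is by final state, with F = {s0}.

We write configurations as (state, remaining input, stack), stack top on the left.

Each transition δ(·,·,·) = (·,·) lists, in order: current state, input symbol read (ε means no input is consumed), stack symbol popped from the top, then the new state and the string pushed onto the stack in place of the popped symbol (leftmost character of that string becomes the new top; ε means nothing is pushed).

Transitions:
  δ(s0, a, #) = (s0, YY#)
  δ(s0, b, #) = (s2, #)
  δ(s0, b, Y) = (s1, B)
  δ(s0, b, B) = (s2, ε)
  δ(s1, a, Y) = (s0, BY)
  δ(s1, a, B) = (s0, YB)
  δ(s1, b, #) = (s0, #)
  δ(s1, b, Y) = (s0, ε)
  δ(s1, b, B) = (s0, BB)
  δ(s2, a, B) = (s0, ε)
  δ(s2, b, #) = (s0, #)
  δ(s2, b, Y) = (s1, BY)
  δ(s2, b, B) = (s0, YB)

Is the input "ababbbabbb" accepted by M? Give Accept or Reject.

(s0, ababbbabbb, #)
  read a, top #: go to s0, push YY# → (s0, babbbabbb, YY#)
  read b, top Y: go to s1, push B → (s1, abbbabbb, BY#)
  read a, top B: go to s0, push YB → (s0, bbbabbb, YBY#)
  read b, top Y: go to s1, push B → (s1, bbabbb, BBY#)
  read b, top B: go to s0, push BB → (s0, babbb, BBBY#)
  read b, top B: go to s2, push ε → (s2, abbb, BBY#)
  read a, top B: go to s0, push ε → (s0, bbb, BY#)
  read b, top B: go to s2, push ε → (s2, bb, Y#)
  read b, top Y: go to s1, push BY → (s1, b, BY#)
  read b, top B: go to s0, push BB → (s0, ε, BBY#)
All input consumed; state s0 ∈ F.

Accept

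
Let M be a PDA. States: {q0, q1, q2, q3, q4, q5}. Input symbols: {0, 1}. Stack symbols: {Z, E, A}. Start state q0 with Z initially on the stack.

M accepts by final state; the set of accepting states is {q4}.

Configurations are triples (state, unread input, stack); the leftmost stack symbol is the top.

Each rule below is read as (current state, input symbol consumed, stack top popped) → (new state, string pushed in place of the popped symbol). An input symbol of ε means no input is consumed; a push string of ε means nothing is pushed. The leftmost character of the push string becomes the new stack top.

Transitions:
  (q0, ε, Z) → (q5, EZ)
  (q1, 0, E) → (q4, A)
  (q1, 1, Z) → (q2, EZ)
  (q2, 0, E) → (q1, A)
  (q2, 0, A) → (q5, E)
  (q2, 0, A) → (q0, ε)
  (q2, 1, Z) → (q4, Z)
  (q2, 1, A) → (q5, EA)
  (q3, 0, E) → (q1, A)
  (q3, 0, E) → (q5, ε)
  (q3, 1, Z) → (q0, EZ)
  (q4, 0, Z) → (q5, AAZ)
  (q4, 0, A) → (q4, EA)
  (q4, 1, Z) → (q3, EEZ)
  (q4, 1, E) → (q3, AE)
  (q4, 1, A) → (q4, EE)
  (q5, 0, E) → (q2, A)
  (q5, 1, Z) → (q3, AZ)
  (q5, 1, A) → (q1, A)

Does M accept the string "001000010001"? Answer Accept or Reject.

Reject

No computation consumes all input and reaches a final state.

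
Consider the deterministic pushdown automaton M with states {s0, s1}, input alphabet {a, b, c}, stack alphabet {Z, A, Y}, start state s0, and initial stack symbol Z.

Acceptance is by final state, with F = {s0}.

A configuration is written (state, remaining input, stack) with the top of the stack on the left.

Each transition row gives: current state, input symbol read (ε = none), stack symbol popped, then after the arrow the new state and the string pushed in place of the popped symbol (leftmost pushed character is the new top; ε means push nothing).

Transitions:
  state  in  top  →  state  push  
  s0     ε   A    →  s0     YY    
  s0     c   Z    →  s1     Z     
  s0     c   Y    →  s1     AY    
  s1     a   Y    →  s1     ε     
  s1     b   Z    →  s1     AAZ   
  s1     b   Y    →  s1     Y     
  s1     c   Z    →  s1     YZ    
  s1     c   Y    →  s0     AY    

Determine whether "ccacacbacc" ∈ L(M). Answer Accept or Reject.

(s0, ccacacbacc, Z)
  read c, top Z: go to s1, push Z → (s1, cacacbacc, Z)
  read c, top Z: go to s1, push YZ → (s1, acacbacc, YZ)
  read a, top Y: go to s1, push ε → (s1, cacbacc, Z)
  read c, top Z: go to s1, push YZ → (s1, acbacc, YZ)
  read a, top Y: go to s1, push ε → (s1, cbacc, Z)
  read c, top Z: go to s1, push YZ → (s1, bacc, YZ)
  read b, top Y: go to s1, push Y → (s1, acc, YZ)
  read a, top Y: go to s1, push ε → (s1, cc, Z)
  read c, top Z: go to s1, push YZ → (s1, c, YZ)
  read c, top Y: go to s0, push AY → (s0, ε, AYZ)
All input consumed; state s0 ∈ F.

Accept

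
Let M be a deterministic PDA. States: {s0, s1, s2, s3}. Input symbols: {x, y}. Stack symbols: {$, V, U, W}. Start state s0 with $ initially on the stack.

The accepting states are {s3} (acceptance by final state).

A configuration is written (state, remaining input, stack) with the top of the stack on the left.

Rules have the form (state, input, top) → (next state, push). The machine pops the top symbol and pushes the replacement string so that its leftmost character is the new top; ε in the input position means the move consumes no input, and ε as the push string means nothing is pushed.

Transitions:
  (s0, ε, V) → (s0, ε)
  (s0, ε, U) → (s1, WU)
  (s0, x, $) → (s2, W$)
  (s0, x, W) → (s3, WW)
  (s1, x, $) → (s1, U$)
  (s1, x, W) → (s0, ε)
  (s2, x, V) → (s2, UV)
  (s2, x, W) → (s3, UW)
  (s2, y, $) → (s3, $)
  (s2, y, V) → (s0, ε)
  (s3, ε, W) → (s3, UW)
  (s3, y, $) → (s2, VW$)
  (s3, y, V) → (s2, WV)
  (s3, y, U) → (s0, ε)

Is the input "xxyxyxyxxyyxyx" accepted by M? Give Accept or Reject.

(s0, xxyxyxyxxyyxyx, $)
  read x, top $: go to s2, push W$ → (s2, xyxyxyxxyyxyx, W$)
  read x, top W: go to s3, push UW → (s3, yxyxyxxyyxyx, UW$)
  read y, top U: go to s0, push ε → (s0, xyxyxxyyxyx, W$)
  read x, top W: go to s3, push WW → (s3, yxyxxyyxyx, WW$)
  ε-move, top W: go to s3, push UW → (s3, yxyxxyyxyx, UWW$)
  read y, top U: go to s0, push ε → (s0, xyxxyyxyx, WW$)
  read x, top W: go to s3, push WW → (s3, yxxyyxyx, WWW$)
  ε-move, top W: go to s3, push UW → (s3, yxxyyxyx, UWWW$)
  read y, top U: go to s0, push ε → (s0, xxyyxyx, WWW$)
  read x, top W: go to s3, push WW → (s3, xyyxyx, WWWW$)
  ε-move, top W: go to s3, push UW → (s3, xyyxyx, UWWWW$)
No transition applies at (s3, xyyxyx, UWWWW$); input not fully consumed.

Reject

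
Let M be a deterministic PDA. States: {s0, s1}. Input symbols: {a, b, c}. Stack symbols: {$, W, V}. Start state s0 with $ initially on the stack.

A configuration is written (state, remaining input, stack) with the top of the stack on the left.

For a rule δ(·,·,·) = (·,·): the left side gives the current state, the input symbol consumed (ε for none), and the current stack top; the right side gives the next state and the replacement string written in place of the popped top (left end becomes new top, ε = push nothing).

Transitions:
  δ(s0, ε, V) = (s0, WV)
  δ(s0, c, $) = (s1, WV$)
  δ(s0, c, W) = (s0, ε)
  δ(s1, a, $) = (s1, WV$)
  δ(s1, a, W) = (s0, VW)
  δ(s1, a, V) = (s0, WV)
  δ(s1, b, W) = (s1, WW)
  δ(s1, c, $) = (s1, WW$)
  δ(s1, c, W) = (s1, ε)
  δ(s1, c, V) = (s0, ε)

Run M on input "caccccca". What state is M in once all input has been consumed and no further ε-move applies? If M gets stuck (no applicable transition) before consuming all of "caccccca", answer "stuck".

(s0, caccccca, $)
  read c, top $: go to s1, push WV$ → (s1, accccca, WV$)
  read a, top W: go to s0, push VW → (s0, ccccca, VWV$)
  ε-move, top V: go to s0, push WV → (s0, ccccca, WVWV$)
  read c, top W: go to s0, push ε → (s0, cccca, VWV$)
  ε-move, top V: go to s0, push WV → (s0, cccca, WVWV$)
  read c, top W: go to s0, push ε → (s0, ccca, VWV$)
  ε-move, top V: go to s0, push WV → (s0, ccca, WVWV$)
  read c, top W: go to s0, push ε → (s0, cca, VWV$)
  ε-move, top V: go to s0, push WV → (s0, cca, WVWV$)
  read c, top W: go to s0, push ε → (s0, ca, VWV$)
  ε-move, top V: go to s0, push WV → (s0, ca, WVWV$)
  read c, top W: go to s0, push ε → (s0, a, VWV$)
  ε-move, top V: go to s0, push WV → (s0, a, WVWV$)
No transition for (s0, a, top W); M blocks with input a remaining.

stuck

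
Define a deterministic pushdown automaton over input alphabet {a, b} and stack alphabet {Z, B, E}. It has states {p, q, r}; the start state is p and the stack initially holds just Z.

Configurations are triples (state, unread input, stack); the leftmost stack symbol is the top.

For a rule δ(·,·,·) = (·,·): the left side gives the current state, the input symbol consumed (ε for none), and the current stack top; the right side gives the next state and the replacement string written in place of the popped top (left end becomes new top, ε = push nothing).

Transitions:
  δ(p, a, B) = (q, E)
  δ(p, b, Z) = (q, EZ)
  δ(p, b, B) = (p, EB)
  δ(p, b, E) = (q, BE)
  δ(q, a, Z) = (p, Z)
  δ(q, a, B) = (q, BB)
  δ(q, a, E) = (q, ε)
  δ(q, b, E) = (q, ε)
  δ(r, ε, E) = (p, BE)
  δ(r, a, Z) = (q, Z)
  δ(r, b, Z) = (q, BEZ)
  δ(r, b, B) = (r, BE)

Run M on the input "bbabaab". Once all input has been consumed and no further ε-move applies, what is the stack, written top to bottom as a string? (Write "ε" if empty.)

EZ

(p, bbabaab, Z)
  read b, top Z: go to q, push EZ → (q, babaab, EZ)
  read b, top E: go to q, push ε → (q, abaab, Z)
  read a, top Z: go to p, push Z → (p, baab, Z)
  read b, top Z: go to q, push EZ → (q, aab, EZ)
  read a, top E: go to q, push ε → (q, ab, Z)
  read a, top Z: go to p, push Z → (p, b, Z)
  read b, top Z: go to q, push EZ → (q, ε, EZ)
All input consumed in state q with stack EZ.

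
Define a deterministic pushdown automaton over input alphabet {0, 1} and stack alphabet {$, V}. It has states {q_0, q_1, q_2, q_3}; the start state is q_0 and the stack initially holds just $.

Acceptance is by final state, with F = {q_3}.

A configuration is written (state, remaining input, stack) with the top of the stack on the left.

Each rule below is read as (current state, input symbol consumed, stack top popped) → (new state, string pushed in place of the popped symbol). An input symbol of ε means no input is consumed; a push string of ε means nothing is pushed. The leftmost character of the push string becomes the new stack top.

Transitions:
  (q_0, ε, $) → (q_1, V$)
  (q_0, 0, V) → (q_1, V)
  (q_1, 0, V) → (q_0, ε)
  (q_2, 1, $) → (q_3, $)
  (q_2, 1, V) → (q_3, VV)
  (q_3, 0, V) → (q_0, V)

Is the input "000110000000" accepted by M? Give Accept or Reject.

(q_0, 000110000000, $) ⊢ (q_1, 000110000000, V$) ⊢ (q_0, 00110000000, $) ⊢ (q_1, 00110000000, V$) ⊢ (q_0, 0110000000, $) ⊢ (q_1, 0110000000, V$) ⊢ (q_0, 110000000, $) ⊢ (q_1, 110000000, V$)
No transition applies at (q_1, 110000000, V$); input not fully consumed.

Reject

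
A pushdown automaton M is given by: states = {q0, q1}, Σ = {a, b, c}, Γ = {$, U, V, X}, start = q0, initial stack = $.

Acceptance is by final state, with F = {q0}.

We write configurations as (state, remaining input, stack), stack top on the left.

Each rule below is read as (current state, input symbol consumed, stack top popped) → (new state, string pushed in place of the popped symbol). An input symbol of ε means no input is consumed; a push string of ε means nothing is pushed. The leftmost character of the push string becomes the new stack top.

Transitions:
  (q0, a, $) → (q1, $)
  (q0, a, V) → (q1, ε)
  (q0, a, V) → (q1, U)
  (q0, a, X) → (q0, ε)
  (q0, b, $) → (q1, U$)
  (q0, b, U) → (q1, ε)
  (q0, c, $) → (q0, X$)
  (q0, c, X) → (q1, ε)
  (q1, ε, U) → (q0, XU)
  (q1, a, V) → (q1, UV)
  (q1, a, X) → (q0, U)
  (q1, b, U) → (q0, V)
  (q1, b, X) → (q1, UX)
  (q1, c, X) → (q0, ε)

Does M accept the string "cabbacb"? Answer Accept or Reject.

Accept

One accepting computation: (q0, cabbacb, $) ⊢ (q0, abbacb, X$) ⊢ (q0, bbacb, $) ⊢ (q1, bacb, U$) ⊢ (q0, acb, V$) ⊢ (q1, cb, U$) ⊢ (q0, cb, XU$) ⊢ (q1, b, U$) ⊢ (q0, ε, V$)
All input consumed and state q0 ∈ F.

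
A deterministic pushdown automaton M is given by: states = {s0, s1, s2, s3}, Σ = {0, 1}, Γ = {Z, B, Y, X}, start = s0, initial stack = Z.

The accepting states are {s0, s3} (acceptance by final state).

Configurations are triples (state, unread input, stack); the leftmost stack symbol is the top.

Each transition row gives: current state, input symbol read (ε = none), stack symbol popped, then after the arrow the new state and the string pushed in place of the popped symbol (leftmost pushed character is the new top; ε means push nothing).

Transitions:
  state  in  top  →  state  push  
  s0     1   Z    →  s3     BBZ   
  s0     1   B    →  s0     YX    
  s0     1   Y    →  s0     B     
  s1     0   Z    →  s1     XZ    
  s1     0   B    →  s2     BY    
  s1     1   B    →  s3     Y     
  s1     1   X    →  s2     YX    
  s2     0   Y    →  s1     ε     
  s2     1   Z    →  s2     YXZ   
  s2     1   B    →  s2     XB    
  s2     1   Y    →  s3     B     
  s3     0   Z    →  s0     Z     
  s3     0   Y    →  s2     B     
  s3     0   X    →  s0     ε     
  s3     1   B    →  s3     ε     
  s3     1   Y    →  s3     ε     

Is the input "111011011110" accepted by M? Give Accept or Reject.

(s0, 111011011110, Z)
  read 1, top Z: go to s3, push BBZ → (s3, 11011011110, BBZ)
  read 1, top B: go to s3, push ε → (s3, 1011011110, BZ)
  read 1, top B: go to s3, push ε → (s3, 011011110, Z)
  read 0, top Z: go to s0, push Z → (s0, 11011110, Z)
  read 1, top Z: go to s3, push BBZ → (s3, 1011110, BBZ)
  read 1, top B: go to s3, push ε → (s3, 011110, BZ)
No transition applies at (s3, 011110, BZ); input not fully consumed.

Reject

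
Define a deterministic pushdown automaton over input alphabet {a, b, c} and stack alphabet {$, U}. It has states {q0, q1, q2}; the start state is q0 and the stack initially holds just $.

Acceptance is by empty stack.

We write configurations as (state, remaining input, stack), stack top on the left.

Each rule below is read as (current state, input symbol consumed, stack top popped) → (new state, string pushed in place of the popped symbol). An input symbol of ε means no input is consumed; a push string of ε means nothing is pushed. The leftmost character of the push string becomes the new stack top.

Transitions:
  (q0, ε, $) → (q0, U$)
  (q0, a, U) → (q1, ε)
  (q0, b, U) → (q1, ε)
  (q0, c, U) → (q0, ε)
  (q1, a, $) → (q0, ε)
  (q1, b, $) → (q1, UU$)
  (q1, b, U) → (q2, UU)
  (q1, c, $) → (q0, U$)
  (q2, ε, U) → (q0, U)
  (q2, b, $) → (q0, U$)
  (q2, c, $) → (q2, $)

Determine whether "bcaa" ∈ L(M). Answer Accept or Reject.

Accept

(q0, bcaa, $)
  ε-move, top $: go to q0, push U$ → (q0, bcaa, U$)
  read b, top U: go to q1, push ε → (q1, caa, $)
  read c, top $: go to q0, push U$ → (q0, aa, U$)
  read a, top U: go to q1, push ε → (q1, a, $)
  read a, top $: go to q0, push ε → (q0, ε, ε)
All input consumed and the stack is empty.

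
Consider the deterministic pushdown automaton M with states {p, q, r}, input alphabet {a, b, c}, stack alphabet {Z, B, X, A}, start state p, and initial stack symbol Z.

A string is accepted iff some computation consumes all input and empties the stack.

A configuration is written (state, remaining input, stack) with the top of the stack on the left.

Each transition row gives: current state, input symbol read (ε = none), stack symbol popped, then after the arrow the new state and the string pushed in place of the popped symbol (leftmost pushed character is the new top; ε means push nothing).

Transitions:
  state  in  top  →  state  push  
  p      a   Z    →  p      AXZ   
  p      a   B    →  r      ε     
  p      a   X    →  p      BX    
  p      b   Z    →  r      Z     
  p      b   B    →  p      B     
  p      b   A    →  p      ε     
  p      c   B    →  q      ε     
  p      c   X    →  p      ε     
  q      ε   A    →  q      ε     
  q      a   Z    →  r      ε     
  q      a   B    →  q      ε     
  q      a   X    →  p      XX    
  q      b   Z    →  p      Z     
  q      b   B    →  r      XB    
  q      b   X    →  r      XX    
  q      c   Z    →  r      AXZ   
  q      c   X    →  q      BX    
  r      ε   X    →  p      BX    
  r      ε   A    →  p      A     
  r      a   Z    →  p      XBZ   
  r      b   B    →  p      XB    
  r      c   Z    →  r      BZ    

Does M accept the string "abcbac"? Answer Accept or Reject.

(p, abcbac, Z)
  read a, top Z: go to p, push AXZ → (p, bcbac, AXZ)
  read b, top A: go to p, push ε → (p, cbac, XZ)
  read c, top X: go to p, push ε → (p, bac, Z)
  read b, top Z: go to r, push Z → (r, ac, Z)
  read a, top Z: go to p, push XBZ → (p, c, XBZ)
  read c, top X: go to p, push ε → (p, ε, BZ)
All input consumed; stack is BZ, not empty, and no further ε-move applies.

Reject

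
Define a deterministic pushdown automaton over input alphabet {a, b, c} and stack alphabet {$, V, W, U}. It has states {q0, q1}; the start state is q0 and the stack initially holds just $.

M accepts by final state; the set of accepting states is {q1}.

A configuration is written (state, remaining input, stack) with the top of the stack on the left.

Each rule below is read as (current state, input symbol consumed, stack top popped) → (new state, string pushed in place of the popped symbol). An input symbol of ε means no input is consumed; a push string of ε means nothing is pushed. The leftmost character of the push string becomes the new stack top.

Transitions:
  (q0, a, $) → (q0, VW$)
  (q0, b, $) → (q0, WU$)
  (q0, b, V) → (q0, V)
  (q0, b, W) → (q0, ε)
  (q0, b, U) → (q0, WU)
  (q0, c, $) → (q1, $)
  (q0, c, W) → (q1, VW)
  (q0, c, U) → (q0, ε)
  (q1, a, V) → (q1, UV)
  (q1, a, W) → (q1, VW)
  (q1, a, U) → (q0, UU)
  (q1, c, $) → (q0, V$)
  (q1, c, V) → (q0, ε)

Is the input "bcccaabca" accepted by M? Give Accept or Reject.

Accept

(q0, bcccaabca, $)
  read b, top $: go to q0, push WU$ → (q0, cccaabca, WU$)
  read c, top W: go to q1, push VW → (q1, ccaabca, VWU$)
  read c, top V: go to q0, push ε → (q0, caabca, WU$)
  read c, top W: go to q1, push VW → (q1, aabca, VWU$)
  read a, top V: go to q1, push UV → (q1, abca, UVWU$)
  read a, top U: go to q0, push UU → (q0, bca, UUVWU$)
  read b, top U: go to q0, push WU → (q0, ca, WUUVWU$)
  read c, top W: go to q1, push VW → (q1, a, VWUUVWU$)
  read a, top V: go to q1, push UV → (q1, ε, UVWUUVWU$)
All input consumed; state q1 ∈ F.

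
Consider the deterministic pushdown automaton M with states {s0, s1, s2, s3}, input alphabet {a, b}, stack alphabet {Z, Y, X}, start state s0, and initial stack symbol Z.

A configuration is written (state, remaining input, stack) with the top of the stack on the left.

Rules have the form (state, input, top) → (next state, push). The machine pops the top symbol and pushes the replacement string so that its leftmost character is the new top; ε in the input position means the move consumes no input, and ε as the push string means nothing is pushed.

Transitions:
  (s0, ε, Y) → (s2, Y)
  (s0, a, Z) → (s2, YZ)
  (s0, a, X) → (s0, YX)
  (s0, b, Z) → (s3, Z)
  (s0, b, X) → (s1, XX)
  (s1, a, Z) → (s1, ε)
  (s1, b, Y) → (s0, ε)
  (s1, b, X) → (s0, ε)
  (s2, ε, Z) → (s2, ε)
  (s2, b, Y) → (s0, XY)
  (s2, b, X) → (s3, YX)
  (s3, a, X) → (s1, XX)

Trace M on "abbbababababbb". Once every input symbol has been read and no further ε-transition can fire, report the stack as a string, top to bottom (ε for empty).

XYXYXYXYXYZ

(s0, abbbababababbb, Z)
  read a, top Z: go to s2, push YZ → (s2, bbbababababbb, YZ)
  read b, top Y: go to s0, push XY → (s0, bbababababbb, XYZ)
  read b, top X: go to s1, push XX → (s1, bababababbb, XXYZ)
  read b, top X: go to s0, push ε → (s0, ababababbb, XYZ)
  read a, top X: go to s0, push YX → (s0, babababbb, YXYZ)
  ε-move, top Y: go to s2, push Y → (s2, babababbb, YXYZ)
  read b, top Y: go to s0, push XY → (s0, abababbb, XYXYZ)
  read a, top X: go to s0, push YX → (s0, bababbb, YXYXYZ)
  ε-move, top Y: go to s2, push Y → (s2, bababbb, YXYXYZ)
  read b, top Y: go to s0, push XY → (s0, ababbb, XYXYXYZ)
  read a, top X: go to s0, push YX → (s0, babbb, YXYXYXYZ)
  ε-move, top Y: go to s2, push Y → (s2, babbb, YXYXYXYZ)
  read b, top Y: go to s0, push XY → (s0, abbb, XYXYXYXYZ)
  read a, top X: go to s0, push YX → (s0, bbb, YXYXYXYXYZ)
  ε-move, top Y: go to s2, push Y → (s2, bbb, YXYXYXYXYZ)
  read b, top Y: go to s0, push XY → (s0, bb, XYXYXYXYXYZ)
  read b, top X: go to s1, push XX → (s1, b, XXYXYXYXYXYZ)
  read b, top X: go to s0, push ε → (s0, ε, XYXYXYXYXYZ)
All input consumed in state s0 with stack XYXYXYXYXYZ.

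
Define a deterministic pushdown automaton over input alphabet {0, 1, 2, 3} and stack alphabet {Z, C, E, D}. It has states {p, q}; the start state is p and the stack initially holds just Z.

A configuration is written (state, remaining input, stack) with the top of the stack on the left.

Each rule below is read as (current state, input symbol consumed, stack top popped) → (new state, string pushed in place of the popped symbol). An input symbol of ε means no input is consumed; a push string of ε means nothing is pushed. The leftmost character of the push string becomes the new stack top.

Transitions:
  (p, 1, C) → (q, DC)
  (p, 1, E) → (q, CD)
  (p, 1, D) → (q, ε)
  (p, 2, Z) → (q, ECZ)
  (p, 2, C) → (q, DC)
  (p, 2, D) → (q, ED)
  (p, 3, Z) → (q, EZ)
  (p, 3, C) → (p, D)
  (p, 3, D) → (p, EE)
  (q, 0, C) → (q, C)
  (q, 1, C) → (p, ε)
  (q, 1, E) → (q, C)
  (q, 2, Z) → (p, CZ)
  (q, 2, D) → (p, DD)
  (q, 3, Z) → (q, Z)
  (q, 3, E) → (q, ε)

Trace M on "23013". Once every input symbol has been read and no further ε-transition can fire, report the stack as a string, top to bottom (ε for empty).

(p, 23013, Z)
  read 2, top Z: go to q, push ECZ → (q, 3013, ECZ)
  read 3, top E: go to q, push ε → (q, 013, CZ)
  read 0, top C: go to q, push C → (q, 13, CZ)
  read 1, top C: go to p, push ε → (p, 3, Z)
  read 3, top Z: go to q, push EZ → (q, ε, EZ)
All input consumed in state q with stack EZ.

EZ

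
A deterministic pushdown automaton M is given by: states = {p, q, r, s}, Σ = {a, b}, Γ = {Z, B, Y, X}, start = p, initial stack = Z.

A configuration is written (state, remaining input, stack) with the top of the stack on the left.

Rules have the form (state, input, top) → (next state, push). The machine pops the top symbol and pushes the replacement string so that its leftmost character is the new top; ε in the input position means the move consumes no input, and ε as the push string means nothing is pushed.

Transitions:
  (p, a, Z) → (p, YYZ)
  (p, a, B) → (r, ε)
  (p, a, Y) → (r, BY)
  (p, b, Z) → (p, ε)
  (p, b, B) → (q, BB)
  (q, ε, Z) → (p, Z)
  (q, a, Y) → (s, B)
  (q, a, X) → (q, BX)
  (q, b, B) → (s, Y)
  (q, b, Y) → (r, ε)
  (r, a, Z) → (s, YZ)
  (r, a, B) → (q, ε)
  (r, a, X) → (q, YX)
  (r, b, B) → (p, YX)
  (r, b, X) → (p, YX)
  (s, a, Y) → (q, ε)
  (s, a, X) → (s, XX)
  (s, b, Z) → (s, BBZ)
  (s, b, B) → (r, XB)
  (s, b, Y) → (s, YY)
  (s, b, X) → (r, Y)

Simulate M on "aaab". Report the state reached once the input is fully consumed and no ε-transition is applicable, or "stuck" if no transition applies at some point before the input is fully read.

r

(p, aaab, Z)
  read a, top Z: go to p, push YYZ → (p, aab, YYZ)
  read a, top Y: go to r, push BY → (r, ab, BYYZ)
  read a, top B: go to q, push ε → (q, b, YYZ)
  read b, top Y: go to r, push ε → (r, ε, YZ)
All input consumed; M is in state r.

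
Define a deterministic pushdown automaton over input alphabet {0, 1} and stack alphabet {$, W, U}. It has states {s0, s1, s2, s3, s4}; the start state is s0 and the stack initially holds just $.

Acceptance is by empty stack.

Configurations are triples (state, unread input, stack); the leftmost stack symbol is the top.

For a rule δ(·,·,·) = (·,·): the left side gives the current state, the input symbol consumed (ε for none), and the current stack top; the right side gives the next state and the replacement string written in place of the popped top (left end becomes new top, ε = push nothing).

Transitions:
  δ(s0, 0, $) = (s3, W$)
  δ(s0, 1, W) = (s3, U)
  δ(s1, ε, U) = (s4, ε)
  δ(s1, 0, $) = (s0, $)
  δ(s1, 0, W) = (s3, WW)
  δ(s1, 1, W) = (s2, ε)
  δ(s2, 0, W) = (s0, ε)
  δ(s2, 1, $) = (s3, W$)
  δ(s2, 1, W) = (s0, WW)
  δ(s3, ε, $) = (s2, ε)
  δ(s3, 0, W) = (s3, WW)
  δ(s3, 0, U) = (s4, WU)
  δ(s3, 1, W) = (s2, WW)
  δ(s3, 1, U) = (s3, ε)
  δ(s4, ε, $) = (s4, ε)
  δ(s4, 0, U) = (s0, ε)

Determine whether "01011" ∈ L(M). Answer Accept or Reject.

(s0, 01011, $)
  read 0, top $: go to s3, push W$ → (s3, 1011, W$)
  read 1, top W: go to s2, push WW → (s2, 011, WW$)
  read 0, top W: go to s0, push ε → (s0, 11, W$)
  read 1, top W: go to s3, push U → (s3, 1, U$)
  read 1, top U: go to s3, push ε → (s3, ε, $)
  ε-move, top $: go to s2, push ε → (s2, ε, ε)
All input consumed and the stack is empty.

Accept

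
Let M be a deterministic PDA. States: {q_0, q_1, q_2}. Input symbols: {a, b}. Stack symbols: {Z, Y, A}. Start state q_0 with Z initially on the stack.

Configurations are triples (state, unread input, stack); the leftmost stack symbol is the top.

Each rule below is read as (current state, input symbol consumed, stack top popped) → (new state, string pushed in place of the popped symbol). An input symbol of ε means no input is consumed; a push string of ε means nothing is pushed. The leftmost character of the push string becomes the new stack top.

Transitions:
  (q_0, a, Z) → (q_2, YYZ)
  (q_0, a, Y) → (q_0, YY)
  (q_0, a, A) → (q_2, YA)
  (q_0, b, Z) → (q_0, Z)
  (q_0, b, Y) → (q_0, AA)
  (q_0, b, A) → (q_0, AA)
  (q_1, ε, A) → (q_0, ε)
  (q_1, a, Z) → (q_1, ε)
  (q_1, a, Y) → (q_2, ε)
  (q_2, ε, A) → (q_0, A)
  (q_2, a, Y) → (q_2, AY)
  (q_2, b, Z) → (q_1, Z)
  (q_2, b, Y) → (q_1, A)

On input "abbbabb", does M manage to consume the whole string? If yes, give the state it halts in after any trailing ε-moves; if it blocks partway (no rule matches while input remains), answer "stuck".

q_0

(q_0, abbbabb, Z)
  read a, top Z: go to q_2, push YYZ → (q_2, bbbabb, YYZ)
  read b, top Y: go to q_1, push A → (q_1, bbabb, AYZ)
  ε-move, top A: go to q_0, push ε → (q_0, bbabb, YZ)
  read b, top Y: go to q_0, push AA → (q_0, babb, AAZ)
  read b, top A: go to q_0, push AA → (q_0, abb, AAAZ)
  read a, top A: go to q_2, push YA → (q_2, bb, YAAAZ)
  read b, top Y: go to q_1, push A → (q_1, b, AAAAZ)
  ε-move, top A: go to q_0, push ε → (q_0, b, AAAZ)
  read b, top A: go to q_0, push AA → (q_0, ε, AAAAZ)
All input consumed; M is in state q_0.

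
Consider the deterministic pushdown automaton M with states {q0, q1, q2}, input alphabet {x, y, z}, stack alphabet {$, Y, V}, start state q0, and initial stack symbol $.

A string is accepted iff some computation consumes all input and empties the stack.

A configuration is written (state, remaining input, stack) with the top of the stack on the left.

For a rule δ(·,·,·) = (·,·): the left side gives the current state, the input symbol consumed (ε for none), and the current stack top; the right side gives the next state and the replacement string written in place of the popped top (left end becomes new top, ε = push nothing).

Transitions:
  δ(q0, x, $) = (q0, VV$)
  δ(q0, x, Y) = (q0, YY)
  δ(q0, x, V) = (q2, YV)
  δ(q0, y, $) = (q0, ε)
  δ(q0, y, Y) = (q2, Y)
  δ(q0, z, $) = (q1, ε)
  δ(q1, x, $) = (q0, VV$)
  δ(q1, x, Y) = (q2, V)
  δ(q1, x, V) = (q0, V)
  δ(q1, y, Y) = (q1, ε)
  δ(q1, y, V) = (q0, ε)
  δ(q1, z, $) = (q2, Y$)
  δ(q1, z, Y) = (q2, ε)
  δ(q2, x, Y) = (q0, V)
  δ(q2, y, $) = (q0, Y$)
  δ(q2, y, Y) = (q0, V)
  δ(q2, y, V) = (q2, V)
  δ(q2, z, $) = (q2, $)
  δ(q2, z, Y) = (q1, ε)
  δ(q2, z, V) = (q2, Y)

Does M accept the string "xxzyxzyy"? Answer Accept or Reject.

(q0, xxzyxzyy, $)
  read x, top $: go to q0, push VV$ → (q0, xzyxzyy, VV$)
  read x, top V: go to q2, push YV → (q2, zyxzyy, YVV$)
  read z, top Y: go to q1, push ε → (q1, yxzyy, VV$)
  read y, top V: go to q0, push ε → (q0, xzyy, V$)
  read x, top V: go to q2, push YV → (q2, zyy, YV$)
  read z, top Y: go to q1, push ε → (q1, yy, V$)
  read y, top V: go to q0, push ε → (q0, y, $)
  read y, top $: go to q0, push ε → (q0, ε, ε)
All input consumed and the stack is empty.

Accept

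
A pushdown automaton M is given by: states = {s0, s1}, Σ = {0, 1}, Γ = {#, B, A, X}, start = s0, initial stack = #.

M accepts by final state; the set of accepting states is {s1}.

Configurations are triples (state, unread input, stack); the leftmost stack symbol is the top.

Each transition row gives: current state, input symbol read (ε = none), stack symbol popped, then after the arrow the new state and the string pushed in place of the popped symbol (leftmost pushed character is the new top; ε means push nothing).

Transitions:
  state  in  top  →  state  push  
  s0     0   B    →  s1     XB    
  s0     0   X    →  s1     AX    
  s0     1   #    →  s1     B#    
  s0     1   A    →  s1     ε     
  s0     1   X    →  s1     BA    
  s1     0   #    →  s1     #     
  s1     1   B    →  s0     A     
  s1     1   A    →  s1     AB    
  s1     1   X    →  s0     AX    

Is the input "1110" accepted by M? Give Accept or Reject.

One accepting computation: (s0, 1110, #) ⊢ (s1, 110, B#) ⊢ (s0, 10, A#) ⊢ (s1, 0, #) ⊢ (s1, ε, #)
All input consumed and state s1 ∈ F.

Accept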